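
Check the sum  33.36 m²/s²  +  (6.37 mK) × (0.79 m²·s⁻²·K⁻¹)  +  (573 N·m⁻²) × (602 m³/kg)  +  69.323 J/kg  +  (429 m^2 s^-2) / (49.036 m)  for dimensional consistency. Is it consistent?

No

Work out the base dimensions of each:
  33.36 m²/s²:  m²·s⁻²
  (6.37 mK) × (0.79 m²·s⁻²·K⁻¹):  [K] · [m²·s⁻²·K⁻¹] = m²·s⁻²
  (573 N·m⁻²) × (602 m³/kg):  [kg·m⁻¹·s⁻²] · [kg⁻¹·m³] = m²·s⁻²
  69.323 J/kg:  J·kg⁻¹ = N·m·kg⁻¹ = m²·s⁻²
  (429 m^2 s^-2) / (49.036 m):  [m²·s⁻²] / [m] = m·s⁻²
The terms do not share a single dimension (m²·s⁻² vs m·s⁻²).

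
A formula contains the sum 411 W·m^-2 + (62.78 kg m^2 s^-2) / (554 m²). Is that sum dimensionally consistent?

No

Dimensions:
  411 W·m^-2:  W·m⁻² = J·s⁻¹·m⁻² = kg·s⁻³
  (62.78 kg m^2 s^-2) / (554 m²):  [kg·m²·s⁻²] / [m²] = kg·s⁻²
kg·s⁻³ ≠ kg·s⁻², so they cannot be added.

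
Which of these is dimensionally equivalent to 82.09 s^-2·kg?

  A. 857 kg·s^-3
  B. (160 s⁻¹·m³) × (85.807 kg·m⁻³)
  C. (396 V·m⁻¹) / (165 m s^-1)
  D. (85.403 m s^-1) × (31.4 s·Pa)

Reference: kg·s⁻².
Each option:
  A. kg·s⁻³
  B. [m³·s⁻¹] · [kg·m⁻³] = kg·s⁻¹
  C. [kg·m·s⁻³·A⁻¹] / [m·s⁻¹] = kg·s⁻²·A⁻¹
  D. [m·s⁻¹] · [kg·m⁻¹·s⁻¹] = kg·s⁻²  ← same
Only D. matches kg·s⁻².

D.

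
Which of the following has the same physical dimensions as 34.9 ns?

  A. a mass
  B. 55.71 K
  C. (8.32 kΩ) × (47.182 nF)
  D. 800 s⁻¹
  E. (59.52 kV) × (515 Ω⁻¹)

C.

Reference: s.
Each option:
  A. [mass] = kg
  B. K
  C. [kg·m²·s⁻³·A⁻²] · [kg⁻¹·m⁻²·s⁴·A²] = s  ← same
  D. s⁻¹
  E. [kg·m²·s⁻³·A⁻¹] · [kg⁻¹·m⁻²·s³·A²] = A
Only C. matches s.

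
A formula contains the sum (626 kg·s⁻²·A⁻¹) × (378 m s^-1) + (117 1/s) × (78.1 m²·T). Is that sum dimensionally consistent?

In SI base units:
  (626 kg·s⁻²·A⁻¹) × (378 m s^-1):  [kg·s⁻²·A⁻¹] · [m·s⁻¹] = kg·m·s⁻³·A⁻¹
  (117 1/s) × (78.1 m²·T):  [s⁻¹] · [kg·m²·s⁻²·A⁻¹] = kg·m²·s⁻³·A⁻¹
kg·m·s⁻³·A⁻¹ ≠ kg·m²·s⁻³·A⁻¹, so they cannot be added.

No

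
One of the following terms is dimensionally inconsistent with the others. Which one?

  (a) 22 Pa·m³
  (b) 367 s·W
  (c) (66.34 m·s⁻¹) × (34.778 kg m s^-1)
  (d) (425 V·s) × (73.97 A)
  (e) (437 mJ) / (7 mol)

Expand each in SI base units:
  (a) Pa·m³ = N·m⁻²·m³ = kg·m²·s⁻²
  (b) W·s = J·s⁻¹·s = kg·m²·s⁻²
  (c) [m·s⁻¹] · [kg·m·s⁻¹] = kg·m²·s⁻²
  (d) [kg·m²·s⁻²·A⁻¹] · [A] = kg·m²·s⁻²
  (e) [kg·m²·s⁻²] / [mol] = kg·m²·s⁻²·mol⁻¹
All reduce to kg·m²·s⁻² except (e), which is kg·m²·s⁻²·mol⁻¹.

(e)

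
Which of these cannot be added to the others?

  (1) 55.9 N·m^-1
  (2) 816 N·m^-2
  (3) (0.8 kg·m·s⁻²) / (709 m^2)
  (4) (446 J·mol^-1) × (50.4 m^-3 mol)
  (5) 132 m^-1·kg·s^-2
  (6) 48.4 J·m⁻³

(1)

In SI base units:
  (1) N·m⁻¹ = kg·m·s⁻²·m⁻¹ = kg·s⁻²
  (2) N·m⁻² = kg·m·s⁻²·m⁻² = kg·m⁻¹·s⁻²
  (3) [kg·m·s⁻²] / [m²] = kg·m⁻¹·s⁻²
  (4) [kg·m²·s⁻²·mol⁻¹] · [m⁻³·mol] = kg·m⁻¹·s⁻²
  (5) kg·m⁻¹·s⁻²
  (6) J·m⁻³ = N·m·m⁻³ = kg·m⁻¹·s⁻²
All reduce to kg·m⁻¹·s⁻² except (1), which is kg·s⁻².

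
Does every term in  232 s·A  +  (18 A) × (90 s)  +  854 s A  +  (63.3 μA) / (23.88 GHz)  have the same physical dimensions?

Yes

Dimensions:
  232 s·A:  A·s = s·A
  (18 A) × (90 s):  [A] · [s] = s·A
  854 s A:  s·A
  (63.3 μA) / (23.88 GHz):  [A] / [s⁻¹] = s·A
Every term reduces to s·A.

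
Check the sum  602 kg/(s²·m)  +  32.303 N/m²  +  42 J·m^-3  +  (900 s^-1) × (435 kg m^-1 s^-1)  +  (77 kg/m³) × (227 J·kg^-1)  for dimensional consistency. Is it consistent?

Yes

Expand each in SI base units:
  602 kg/(s²·m):  kg·m⁻¹·s⁻²
  32.303 N/m²:  N·m⁻² = kg·m·s⁻²·m⁻² = kg·m⁻¹·s⁻²
  42 J·m^-3:  J·m⁻³ = N·m·m⁻³ = kg·m⁻¹·s⁻²
  (900 s^-1) × (435 kg m^-1 s^-1):  [s⁻¹] · [kg·m⁻¹·s⁻¹] = kg·m⁻¹·s⁻²
  (77 kg/m³) × (227 J·kg^-1):  [kg·m⁻³] · [m²·s⁻²] = kg·m⁻¹·s⁻²
Every term reduces to kg·m⁻¹·s⁻².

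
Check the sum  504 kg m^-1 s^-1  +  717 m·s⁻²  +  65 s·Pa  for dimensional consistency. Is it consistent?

No

Reduce each to base SI dimensions:
  504 kg m^-1 s^-1:  kg·m⁻¹·s⁻¹
  717 m·s⁻²:  m·s⁻²
  65 s·Pa:  Pa·s = N·m⁻²·s = kg·m⁻¹·s⁻¹
The terms do not share a single dimension (kg·m⁻¹·s⁻¹ vs m·s⁻²).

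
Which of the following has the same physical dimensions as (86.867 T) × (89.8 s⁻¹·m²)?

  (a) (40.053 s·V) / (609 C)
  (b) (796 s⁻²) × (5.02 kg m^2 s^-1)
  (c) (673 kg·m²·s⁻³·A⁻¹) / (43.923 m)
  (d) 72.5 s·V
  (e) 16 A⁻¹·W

(e)

Reference: [kg·s⁻²·A⁻¹] · [m²·s⁻¹] = kg·m²·s⁻³·A⁻¹.
Each option:
  (a) [kg·m²·s⁻²·A⁻¹] / [s·A] = kg·m²·s⁻³·A⁻²
  (b) [s⁻²] · [kg·m²·s⁻¹] = kg·m²·s⁻³
  (c) [kg·m²·s⁻³·A⁻¹] / [m] = kg·m·s⁻³·A⁻¹
  (d) V·s = J·C⁻¹·s = kg·m²·s⁻²·A⁻¹
  (e) W·A⁻¹ = J·s⁻¹·A⁻¹ = kg·m²·s⁻³·A⁻¹  ← same
Only (e) matches kg·m²·s⁻³·A⁻¹.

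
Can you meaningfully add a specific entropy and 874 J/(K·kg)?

Yes

Expand each in SI base units:
  a specific entropy:  [specific entropy] = m²·s⁻²·K⁻¹
  874 J/(K·kg):  J·kg⁻¹·K⁻¹ = N·m·kg⁻¹·K⁻¹ = m²·s⁻²·K⁻¹
Both are m²·s⁻²·K⁻¹, so they have the same dimensions and can be added.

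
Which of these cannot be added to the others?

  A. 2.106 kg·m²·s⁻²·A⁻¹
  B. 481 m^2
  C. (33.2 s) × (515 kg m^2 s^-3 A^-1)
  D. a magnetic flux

B.

Work out the base dimensions of each:
  A. kg·m²·s⁻²·A⁻¹
  B. m²
  C. [s] · [kg·m²·s⁻³·A⁻¹] = kg·m²·s⁻²·A⁻¹
  D. [magnetic flux] = kg·m²·s⁻²·A⁻¹
All reduce to kg·m²·s⁻²·A⁻¹ except B., which is m².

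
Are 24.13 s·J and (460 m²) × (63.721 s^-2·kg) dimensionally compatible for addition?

No

Dimensions:
  24.13 s·J:  J·s = N·m·s = kg·m²·s⁻¹
  (460 m²) × (63.721 s^-2·kg):  [m²] · [kg·s⁻²] = kg·m²·s⁻²
kg·m²·s⁻¹ ≠ kg·m²·s⁻², so they cannot be added.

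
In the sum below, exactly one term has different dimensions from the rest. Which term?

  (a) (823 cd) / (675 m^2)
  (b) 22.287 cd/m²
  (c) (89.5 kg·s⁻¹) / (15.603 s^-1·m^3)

Expand each in SI base units:
  (a) [cd] / [m²] = m⁻²·cd
  (b) cd·m⁻² = m⁻²·cd
  (c) [kg·s⁻¹] / [m³·s⁻¹] = kg·m⁻³
All reduce to m⁻²·cd except (c), which is kg·m⁻³.

(c)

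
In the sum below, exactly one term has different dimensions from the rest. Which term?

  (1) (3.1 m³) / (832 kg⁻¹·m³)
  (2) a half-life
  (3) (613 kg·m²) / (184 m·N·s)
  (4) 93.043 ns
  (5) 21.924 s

Dimensions:
  (1) [m³] / [kg⁻¹·m³] = kg
  (2) [half-life] = s
  (3) [kg·m²] / [kg·m²·s⁻¹] = s
  (4) s
  (5) s
All reduce to s except (1), which is kg.

(1)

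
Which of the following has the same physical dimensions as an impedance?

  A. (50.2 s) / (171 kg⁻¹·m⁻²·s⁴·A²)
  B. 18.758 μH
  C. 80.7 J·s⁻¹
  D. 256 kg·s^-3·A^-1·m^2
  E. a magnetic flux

Reference: [impedance] = kg·m²·s⁻³·A⁻².
Each option:
  A. [s] / [kg⁻¹·m⁻²·s⁴·A²] = kg·m²·s⁻³·A⁻²  ← same
  B. H = V·s·A⁻¹ = kg·m²·s⁻²·A⁻²
  C. J·s⁻¹ = N·m·s⁻¹ = kg·m²·s⁻³
  D. kg·m²·s⁻³·A⁻¹
  E. [magnetic flux] = kg·m²·s⁻²·A⁻¹
Only A. matches kg·m²·s⁻³·A⁻².

A.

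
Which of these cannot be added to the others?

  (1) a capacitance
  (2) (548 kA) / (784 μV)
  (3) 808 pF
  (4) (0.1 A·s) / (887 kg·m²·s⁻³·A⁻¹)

(2)

Expand each in SI base units:
  (1) [capacitance] = kg⁻¹·m⁻²·s⁴·A²
  (2) [A] / [kg·m²·s⁻³·A⁻¹] = kg⁻¹·m⁻²·s³·A²
  (3) F = C·V⁻¹ = kg⁻¹·m⁻²·s⁴·A²
  (4) [s·A] / [kg·m²·s⁻³·A⁻¹] = kg⁻¹·m⁻²·s⁴·A²
All reduce to kg⁻¹·m⁻²·s⁴·A² except (2), which is kg⁻¹·m⁻²·s³·A².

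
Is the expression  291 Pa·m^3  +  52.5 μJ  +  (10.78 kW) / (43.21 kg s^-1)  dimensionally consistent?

No

Work out the base dimensions of each:
  291 Pa·m^3:  Pa·m³ = N·m⁻²·m³ = kg·m²·s⁻²
  52.5 μJ:  J = N·m = kg·m²·s⁻²
  (10.78 kW) / (43.21 kg s^-1):  [kg·m²·s⁻³] / [kg·s⁻¹] = m²·s⁻²
The terms do not share a single dimension (kg·m²·s⁻² vs m²·s⁻²).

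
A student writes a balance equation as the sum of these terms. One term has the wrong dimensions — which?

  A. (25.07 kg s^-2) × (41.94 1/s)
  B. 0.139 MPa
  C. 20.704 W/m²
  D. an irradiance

B.

Work out the base dimensions of each:
  A. [kg·s⁻²] · [s⁻¹] = kg·s⁻³
  B. Pa = N·m⁻² = kg·m⁻¹·s⁻²
  C. W·m⁻² = J·s⁻¹·m⁻² = kg·s⁻³
  D. [irradiance] = kg·s⁻³
All reduce to kg·s⁻³ except B., which is kg·m⁻¹·s⁻².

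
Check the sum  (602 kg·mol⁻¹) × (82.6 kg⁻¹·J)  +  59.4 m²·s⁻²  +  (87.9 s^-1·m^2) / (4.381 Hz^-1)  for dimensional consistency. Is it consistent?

Expand each in SI base units:
  (602 kg·mol⁻¹) × (82.6 kg⁻¹·J):  [kg·mol⁻¹] · [m²·s⁻²] = kg·m²·s⁻²·mol⁻¹
  59.4 m²·s⁻²:  m²·s⁻²
  (87.9 s^-1·m^2) / (4.381 Hz^-1):  [m²·s⁻¹] / [s] = m²·s⁻²
The terms do not share a single dimension (kg·m²·s⁻²·mol⁻¹ vs m²·s⁻²).

No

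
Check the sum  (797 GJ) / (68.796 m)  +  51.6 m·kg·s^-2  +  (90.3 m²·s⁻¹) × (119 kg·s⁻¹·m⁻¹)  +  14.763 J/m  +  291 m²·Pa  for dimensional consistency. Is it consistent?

Yes

Dimensions:
  (797 GJ) / (68.796 m):  [kg·m²·s⁻²] / [m] = kg·m·s⁻²
  51.6 m·kg·s^-2:  kg·m·s⁻²
  (90.3 m²·s⁻¹) × (119 kg·s⁻¹·m⁻¹):  [m²·s⁻¹] · [kg·m⁻¹·s⁻¹] = kg·m·s⁻²
  14.763 J/m:  J·m⁻¹ = N·m·m⁻¹ = kg·m·s⁻²
  291 m²·Pa:  Pa·m² = N·m⁻²·m² = kg·m·s⁻²
Every term reduces to kg·m·s⁻².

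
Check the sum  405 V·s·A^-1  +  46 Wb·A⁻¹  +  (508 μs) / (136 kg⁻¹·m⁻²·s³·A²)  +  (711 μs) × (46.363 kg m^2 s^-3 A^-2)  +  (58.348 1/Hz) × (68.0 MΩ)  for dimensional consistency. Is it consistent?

Dimensions:
  405 V·s·A^-1:  V·s·A⁻¹ = J·C⁻¹·s·A⁻¹ = kg·m²·s⁻²·A⁻²
  46 Wb·A⁻¹:  Wb·A⁻¹ = V·s·A⁻¹ = kg·m²·s⁻²·A⁻²
  (508 μs) / (136 kg⁻¹·m⁻²·s³·A²):  [s] / [kg⁻¹·m⁻²·s³·A²] = kg·m²·s⁻²·A⁻²
  (711 μs) × (46.363 kg m^2 s^-3 A^-2):  [s] · [kg·m²·s⁻³·A⁻²] = kg·m²·s⁻²·A⁻²
  (58.348 1/Hz) × (68.0 MΩ):  [s] · [kg·m²·s⁻³·A⁻²] = kg·m²·s⁻²·A⁻²
Every term reduces to kg·m²·s⁻²·A⁻².

Yes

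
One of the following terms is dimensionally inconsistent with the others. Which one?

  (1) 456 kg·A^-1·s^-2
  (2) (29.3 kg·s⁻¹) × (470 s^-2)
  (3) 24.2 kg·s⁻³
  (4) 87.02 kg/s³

Reduce each to base SI dimensions:
  (1) kg·s⁻²·A⁻¹
  (2) [kg·s⁻¹] · [s⁻²] = kg·s⁻³
  (3) kg·s⁻³
  (4) kg·s⁻³
All reduce to kg·s⁻³ except (1), which is kg·s⁻²·A⁻¹.

(1)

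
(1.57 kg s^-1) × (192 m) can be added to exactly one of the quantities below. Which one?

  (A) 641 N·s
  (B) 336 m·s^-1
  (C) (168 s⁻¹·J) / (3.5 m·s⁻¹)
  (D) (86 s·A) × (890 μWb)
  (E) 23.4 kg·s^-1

Reference: [kg·s⁻¹] · [m] = kg·m·s⁻¹.
Each option:
  (A) N·s = kg·m·s⁻²·s = kg·m·s⁻¹  ← same
  (B) m·s⁻¹
  (C) [kg·m²·s⁻³] / [m·s⁻¹] = kg·m·s⁻²
  (D) [s·A] · [kg·m²·s⁻²·A⁻¹] = kg·m²·s⁻¹
  (E) kg·s⁻¹
Only (A) matches kg·m·s⁻¹.

(A)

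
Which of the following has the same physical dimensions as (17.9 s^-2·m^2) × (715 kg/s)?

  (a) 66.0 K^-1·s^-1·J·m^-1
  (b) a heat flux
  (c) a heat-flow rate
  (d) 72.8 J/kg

Reference: [m²·s⁻²] · [kg·s⁻¹] = kg·m²·s⁻³.
Each option:
  (a) J·s⁻¹·m⁻¹·K⁻¹ = N·m·s⁻¹·m⁻¹·K⁻¹ = kg·m·s⁻³·K⁻¹
  (b) [heat flux] = kg·s⁻³
  (c) [heat-flow rate] = kg·m²·s⁻³  ← same
  (d) J·kg⁻¹ = N·m·kg⁻¹ = m²·s⁻²
Only (c) matches kg·m²·s⁻³.

(c)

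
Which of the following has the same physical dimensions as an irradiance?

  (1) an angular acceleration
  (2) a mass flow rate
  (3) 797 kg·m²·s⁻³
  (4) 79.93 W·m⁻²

Reference: [irradiance] = kg·s⁻³.
Each option:
  (1) [angular acceleration] = s⁻²
  (2) [mass flow rate] = kg·s⁻¹
  (3) kg·m²·s⁻³
  (4) W·m⁻² = J·s⁻¹·m⁻² = kg·s⁻³  ← same
Only (4) matches kg·s⁻³.

(4)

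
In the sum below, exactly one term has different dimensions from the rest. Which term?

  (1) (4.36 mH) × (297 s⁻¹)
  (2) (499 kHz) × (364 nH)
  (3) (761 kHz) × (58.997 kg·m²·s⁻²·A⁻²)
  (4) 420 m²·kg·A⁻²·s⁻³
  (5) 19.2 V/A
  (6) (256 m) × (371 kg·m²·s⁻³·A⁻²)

Dimensions:
  (1) [kg·m²·s⁻²·A⁻²] · [s⁻¹] = kg·m²·s⁻³·A⁻²
  (2) [s⁻¹] · [kg·m²·s⁻²·A⁻²] = kg·m²·s⁻³·A⁻²
  (3) [s⁻¹] · [kg·m²·s⁻²·A⁻²] = kg·m²·s⁻³·A⁻²
  (4) kg·m²·s⁻³·A⁻²
  (5) V·A⁻¹ = J·C⁻¹·A⁻¹ = kg·m²·s⁻³·A⁻²
  (6) [m] · [kg·m²·s⁻³·A⁻²] = kg·m³·s⁻³·A⁻²
All reduce to kg·m²·s⁻³·A⁻² except (6), which is kg·m³·s⁻³·A⁻².

(6)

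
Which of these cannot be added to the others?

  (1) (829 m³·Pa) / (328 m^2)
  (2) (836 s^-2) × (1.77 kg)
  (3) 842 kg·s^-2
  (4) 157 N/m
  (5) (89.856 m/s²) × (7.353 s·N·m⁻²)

Dimensions:
  (1) [kg·m²·s⁻²] / [m²] = kg·s⁻²
  (2) [s⁻²] · [kg] = kg·s⁻²
  (3) kg·s⁻²
  (4) N·m⁻¹ = kg·m·s⁻²·m⁻¹ = kg·s⁻²
  (5) [m·s⁻²] · [kg·m⁻¹·s⁻¹] = kg·s⁻³
All reduce to kg·s⁻² except (5), which is kg·s⁻³.

(5)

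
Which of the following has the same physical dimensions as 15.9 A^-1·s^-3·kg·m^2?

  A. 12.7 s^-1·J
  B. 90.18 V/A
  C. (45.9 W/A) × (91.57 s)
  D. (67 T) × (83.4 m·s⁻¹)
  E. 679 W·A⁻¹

Reference: kg·m²·s⁻³·A⁻¹.
Each option:
  A. J·s⁻¹ = N·m·s⁻¹ = kg·m²·s⁻³
  B. V·A⁻¹ = J·C⁻¹·A⁻¹ = kg·m²·s⁻³·A⁻²
  C. [kg·m²·s⁻³·A⁻¹] · [s] = kg·m²·s⁻²·A⁻¹
  D. [kg·s⁻²·A⁻¹] · [m·s⁻¹] = kg·m·s⁻³·A⁻¹
  E. W·A⁻¹ = J·s⁻¹·A⁻¹ = kg·m²·s⁻³·A⁻¹  ← same
Only E. matches kg·m²·s⁻³·A⁻¹.

E.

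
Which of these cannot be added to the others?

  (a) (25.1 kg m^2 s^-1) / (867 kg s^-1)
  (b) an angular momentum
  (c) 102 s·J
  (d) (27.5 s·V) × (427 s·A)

(a)

In SI base units:
  (a) [kg·m²·s⁻¹] / [kg·s⁻¹] = m²
  (b) [angular momentum] = kg·m²·s⁻¹
  (c) J·s = N·m·s = kg·m²·s⁻¹
  (d) [kg·m²·s⁻²·A⁻¹] · [s·A] = kg·m²·s⁻¹
All reduce to kg·m²·s⁻¹ except (a), which is m².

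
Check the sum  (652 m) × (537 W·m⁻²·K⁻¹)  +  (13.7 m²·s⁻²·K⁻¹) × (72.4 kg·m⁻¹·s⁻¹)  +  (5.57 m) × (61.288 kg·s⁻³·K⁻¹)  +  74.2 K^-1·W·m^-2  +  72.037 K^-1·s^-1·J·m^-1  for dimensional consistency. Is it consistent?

No

Dimensions:
  (652 m) × (537 W·m⁻²·K⁻¹):  [m] · [kg·s⁻³·K⁻¹] = kg·m·s⁻³·K⁻¹
  (13.7 m²·s⁻²·K⁻¹) × (72.4 kg·m⁻¹·s⁻¹):  [m²·s⁻²·K⁻¹] · [kg·m⁻¹·s⁻¹] = kg·m·s⁻³·K⁻¹
  (5.57 m) × (61.288 kg·s⁻³·K⁻¹):  [m] · [kg·s⁻³·K⁻¹] = kg·m·s⁻³·K⁻¹
  74.2 K^-1·W·m^-2:  W·m⁻²·K⁻¹ = J·s⁻¹·m⁻²·K⁻¹ = kg·s⁻³·K⁻¹
  72.037 K^-1·s^-1·J·m^-1:  J·s⁻¹·m⁻¹·K⁻¹ = N·m·s⁻¹·m⁻¹·K⁻¹ = kg·m·s⁻³·K⁻¹
The terms do not share a single dimension (kg·m·s⁻³·K⁻¹ vs kg·s⁻³·K⁻¹).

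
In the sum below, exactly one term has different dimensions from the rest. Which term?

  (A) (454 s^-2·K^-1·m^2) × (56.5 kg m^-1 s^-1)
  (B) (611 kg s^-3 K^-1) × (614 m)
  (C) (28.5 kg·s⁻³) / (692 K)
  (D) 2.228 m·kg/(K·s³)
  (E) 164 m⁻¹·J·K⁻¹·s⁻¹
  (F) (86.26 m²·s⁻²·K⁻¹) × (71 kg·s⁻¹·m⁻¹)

Expand each in SI base units:
  (A) [m²·s⁻²·K⁻¹] · [kg·m⁻¹·s⁻¹] = kg·m·s⁻³·K⁻¹
  (B) [kg·s⁻³·K⁻¹] · [m] = kg·m·s⁻³·K⁻¹
  (C) [kg·s⁻³] / [K] = kg·s⁻³·K⁻¹
  (D) kg·m·s⁻³·K⁻¹
  (E) J·s⁻¹·m⁻¹·K⁻¹ = N·m·s⁻¹·m⁻¹·K⁻¹ = kg·m·s⁻³·K⁻¹
  (F) [m²·s⁻²·K⁻¹] · [kg·m⁻¹·s⁻¹] = kg·m·s⁻³·K⁻¹
All reduce to kg·m·s⁻³·K⁻¹ except (C), which is kg·s⁻³·K⁻¹.

(C)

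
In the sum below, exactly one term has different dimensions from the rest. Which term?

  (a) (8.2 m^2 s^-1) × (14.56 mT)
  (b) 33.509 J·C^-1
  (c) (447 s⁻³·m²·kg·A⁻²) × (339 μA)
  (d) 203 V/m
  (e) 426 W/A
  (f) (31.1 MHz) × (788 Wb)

Dimensions:
  (a) [m²·s⁻¹] · [kg·s⁻²·A⁻¹] = kg·m²·s⁻³·A⁻¹
  (b) J·C⁻¹ = N·m·(s·A)⁻¹ = kg·m²·s⁻³·A⁻¹
  (c) [kg·m²·s⁻³·A⁻²] · [A] = kg·m²·s⁻³·A⁻¹
  (d) V·m⁻¹ = J·C⁻¹·m⁻¹ = kg·m·s⁻³·A⁻¹
  (e) W·A⁻¹ = J·s⁻¹·A⁻¹ = kg·m²·s⁻³·A⁻¹
  (f) [s⁻¹] · [kg·m²·s⁻²·A⁻¹] = kg·m²·s⁻³·A⁻¹
All reduce to kg·m²·s⁻³·A⁻¹ except (d), which is kg·m·s⁻³·A⁻¹.

(d)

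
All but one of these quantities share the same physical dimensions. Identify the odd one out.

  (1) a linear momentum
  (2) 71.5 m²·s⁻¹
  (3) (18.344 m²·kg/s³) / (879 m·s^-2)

Expand each in SI base units:
  (1) [linear momentum] = kg·m·s⁻¹
  (2) m²·s⁻¹
  (3) [kg·m²·s⁻³] / [m·s⁻²] = kg·m·s⁻¹
All reduce to kg·m·s⁻¹ except (2), which is m²·s⁻¹.

(2)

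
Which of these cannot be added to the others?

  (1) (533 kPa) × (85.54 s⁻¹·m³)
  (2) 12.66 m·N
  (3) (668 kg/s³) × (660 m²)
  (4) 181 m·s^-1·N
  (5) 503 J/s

(2)

Expand each in SI base units:
  (1) [kg·m⁻¹·s⁻²] · [m³·s⁻¹] = kg·m²·s⁻³
  (2) N·m = kg·m·s⁻²·m = kg·m²·s⁻²
  (3) [kg·s⁻³] · [m²] = kg·m²·s⁻³
  (4) N·m·s⁻¹ = kg·m·s⁻²·m·s⁻¹ = kg·m²·s⁻³
  (5) J·s⁻¹ = N·m·s⁻¹ = kg·m²·s⁻³
All reduce to kg·m²·s⁻³ except (2), which is kg·m²·s⁻².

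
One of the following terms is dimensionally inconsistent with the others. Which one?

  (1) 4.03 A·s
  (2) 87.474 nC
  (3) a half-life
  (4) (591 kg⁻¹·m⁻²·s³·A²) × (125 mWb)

Work out the base dimensions of each:
  (1) A·s = s·A
  (2) C = s·A
  (3) [half-life] = s
  (4) [kg⁻¹·m⁻²·s³·A²] · [kg·m²·s⁻²·A⁻¹] = s·A
All reduce to s·A except (3), which is s.

(3)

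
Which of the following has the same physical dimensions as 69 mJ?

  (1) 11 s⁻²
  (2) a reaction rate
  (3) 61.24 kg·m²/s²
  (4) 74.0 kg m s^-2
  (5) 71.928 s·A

Reference: J = N·m = kg·m²·s⁻².
Each option:
  (1) s⁻²
  (2) [reaction rate] = m⁻³·s⁻¹·mol
  (3) kg·m²·s⁻²  ← same
  (4) kg·m·s⁻²
  (5) s·A
Only (3) matches kg·m²·s⁻².

(3)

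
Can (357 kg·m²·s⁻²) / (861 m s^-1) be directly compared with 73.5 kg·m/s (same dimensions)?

Yes

Reduce each to base SI dimensions:
  (357 kg·m²·s⁻²) / (861 m s^-1):  [kg·m²·s⁻²] / [m·s⁻¹] = kg·m·s⁻¹
  73.5 kg·m/s:  kg·m·s⁻¹
Both are kg·m·s⁻¹, so they have the same dimensions and can be added.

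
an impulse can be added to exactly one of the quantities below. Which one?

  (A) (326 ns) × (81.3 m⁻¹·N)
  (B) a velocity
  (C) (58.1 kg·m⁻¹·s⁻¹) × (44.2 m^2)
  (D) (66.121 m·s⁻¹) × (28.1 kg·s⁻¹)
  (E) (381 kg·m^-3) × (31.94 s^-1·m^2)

Reference: [impulse] = kg·m·s⁻¹.
Each option:
  (A) [s] · [kg·s⁻²] = kg·s⁻¹
  (B) [velocity] = m·s⁻¹
  (C) [kg·m⁻¹·s⁻¹] · [m²] = kg·m·s⁻¹  ← same
  (D) [m·s⁻¹] · [kg·s⁻¹] = kg·m·s⁻²
  (E) [kg·m⁻³] · [m²·s⁻¹] = kg·m⁻¹·s⁻¹
Only (C) matches kg·m·s⁻¹.

(C)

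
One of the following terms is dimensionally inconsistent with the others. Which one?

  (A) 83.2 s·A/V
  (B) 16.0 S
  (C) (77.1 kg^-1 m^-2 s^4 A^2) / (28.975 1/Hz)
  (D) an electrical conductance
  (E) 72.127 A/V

In SI base units:
  (A) A·s·V⁻¹ = A·s·(J·C⁻¹)⁻¹ = kg⁻¹·m⁻²·s⁴·A²
  (B) S = Ω⁻¹ = kg⁻¹·m⁻²·s³·A²
  (C) [kg⁻¹·m⁻²·s⁴·A²] / [s] = kg⁻¹·m⁻²·s³·A²
  (D) [electrical conductance] = kg⁻¹·m⁻²·s³·A²
  (E) A·V⁻¹ = A·(J·C⁻¹)⁻¹ = kg⁻¹·m⁻²·s³·A²
All reduce to kg⁻¹·m⁻²·s³·A² except (A), which is kg⁻¹·m⁻²·s⁴·A².

(A)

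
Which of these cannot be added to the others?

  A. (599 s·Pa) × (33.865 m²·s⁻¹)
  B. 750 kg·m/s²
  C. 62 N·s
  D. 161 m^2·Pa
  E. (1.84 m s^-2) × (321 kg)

Work out the base dimensions of each:
  A. [kg·m⁻¹·s⁻¹] · [m²·s⁻¹] = kg·m·s⁻²
  B. kg·m·s⁻²
  C. N·s = kg·m·s⁻²·s = kg·m·s⁻¹
  D. Pa·m² = N·m⁻²·m² = kg·m·s⁻²
  E. [m·s⁻²] · [kg] = kg·m·s⁻²
All reduce to kg·m·s⁻² except C., which is kg·m·s⁻¹.

C.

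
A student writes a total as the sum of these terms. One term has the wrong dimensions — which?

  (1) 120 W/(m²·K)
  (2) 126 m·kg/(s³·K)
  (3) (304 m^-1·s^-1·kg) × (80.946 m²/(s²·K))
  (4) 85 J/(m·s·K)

(1)

Dimensions:
  (1) W·m⁻²·K⁻¹ = J·s⁻¹·m⁻²·K⁻¹ = kg·s⁻³·K⁻¹
  (2) kg·m·s⁻³·K⁻¹
  (3) [kg·m⁻¹·s⁻¹] · [m²·s⁻²·K⁻¹] = kg·m·s⁻³·K⁻¹
  (4) J·s⁻¹·m⁻¹·K⁻¹ = N·m·s⁻¹·m⁻¹·K⁻¹ = kg·m·s⁻³·K⁻¹
All reduce to kg·m·s⁻³·K⁻¹ except (1), which is kg·s⁻³·K⁻¹.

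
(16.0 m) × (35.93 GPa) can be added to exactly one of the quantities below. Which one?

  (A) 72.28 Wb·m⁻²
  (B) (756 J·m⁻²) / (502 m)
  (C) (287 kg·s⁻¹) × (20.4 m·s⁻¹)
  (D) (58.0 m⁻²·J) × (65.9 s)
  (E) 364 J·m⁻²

Reference: [m] · [kg·m⁻¹·s⁻²] = kg·s⁻².
Each option:
  (A) Wb·m⁻² = V·s·m⁻² = kg·s⁻²·A⁻¹
  (B) [kg·s⁻²] / [m] = kg·m⁻¹·s⁻²
  (C) [kg·s⁻¹] · [m·s⁻¹] = kg·m·s⁻²
  (D) [kg·s⁻²] · [s] = kg·s⁻¹
  (E) J·m⁻² = N·m·m⁻² = kg·s⁻²  ← same
Only (E) matches kg·s⁻².

(E)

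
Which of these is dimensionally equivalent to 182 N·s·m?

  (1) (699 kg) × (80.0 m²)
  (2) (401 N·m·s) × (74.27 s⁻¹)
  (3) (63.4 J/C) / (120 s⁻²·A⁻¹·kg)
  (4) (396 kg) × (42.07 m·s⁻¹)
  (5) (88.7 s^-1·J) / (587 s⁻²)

Reference: N·m·s = kg·m·s⁻²·m·s = kg·m²·s⁻¹.
Each option:
  (1) [kg] · [m²] = kg·m²
  (2) [kg·m²·s⁻¹] · [s⁻¹] = kg·m²·s⁻²
  (3) [kg·m²·s⁻³·A⁻¹] / [kg·s⁻²·A⁻¹] = m²·s⁻¹
  (4) [kg] · [m·s⁻¹] = kg·m·s⁻¹
  (5) [kg·m²·s⁻³] / [s⁻²] = kg·m²·s⁻¹  ← same
Only (5) matches kg·m²·s⁻¹.

(5)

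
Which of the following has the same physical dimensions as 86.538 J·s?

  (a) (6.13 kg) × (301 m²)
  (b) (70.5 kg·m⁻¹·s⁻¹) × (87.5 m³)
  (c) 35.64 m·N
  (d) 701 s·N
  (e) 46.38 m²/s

Reference: J·s = N·m·s = kg·m²·s⁻¹.
Each option:
  (a) [kg] · [m²] = kg·m²
  (b) [kg·m⁻¹·s⁻¹] · [m³] = kg·m²·s⁻¹  ← same
  (c) N·m = kg·m·s⁻²·m = kg·m²·s⁻²
  (d) N·s = kg·m·s⁻²·s = kg·m·s⁻¹
  (e) m²·s⁻¹
Only (b) matches kg·m²·s⁻¹.

(b)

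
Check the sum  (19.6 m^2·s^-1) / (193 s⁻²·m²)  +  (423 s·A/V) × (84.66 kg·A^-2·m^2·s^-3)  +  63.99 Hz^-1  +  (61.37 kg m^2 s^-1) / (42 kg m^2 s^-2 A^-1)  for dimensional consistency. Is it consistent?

No

In SI base units:
  (19.6 m^2·s^-1) / (193 s⁻²·m²):  [m²·s⁻¹] / [m²·s⁻²] = s
  (423 s·A/V) × (84.66 kg·A^-2·m^2·s^-3):  [kg⁻¹·m⁻²·s⁴·A²] · [kg·m²·s⁻³·A⁻²] = s
  63.99 Hz^-1:  Hz⁻¹ = (s⁻¹)⁻¹ = s
  (61.37 kg m^2 s^-1) / (42 kg m^2 s^-2 A^-1):  [kg·m²·s⁻¹] / [kg·m²·s⁻²·A⁻¹] = s·A
The terms do not share a single dimension (s vs s·A).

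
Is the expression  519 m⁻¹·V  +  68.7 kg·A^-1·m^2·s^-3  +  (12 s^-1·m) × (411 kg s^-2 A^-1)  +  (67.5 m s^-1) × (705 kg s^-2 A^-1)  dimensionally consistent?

No

Dimensions:
  519 m⁻¹·V:  V·m⁻¹ = J·C⁻¹·m⁻¹ = kg·m·s⁻³·A⁻¹
  68.7 kg·A^-1·m^2·s^-3:  kg·m²·s⁻³·A⁻¹
  (12 s^-1·m) × (411 kg s^-2 A^-1):  [m·s⁻¹] · [kg·s⁻²·A⁻¹] = kg·m·s⁻³·A⁻¹
  (67.5 m s^-1) × (705 kg s^-2 A^-1):  [m·s⁻¹] · [kg·s⁻²·A⁻¹] = kg·m·s⁻³·A⁻¹
The terms do not share a single dimension (kg·m²·s⁻³·A⁻¹ vs kg·m·s⁻³·A⁻¹).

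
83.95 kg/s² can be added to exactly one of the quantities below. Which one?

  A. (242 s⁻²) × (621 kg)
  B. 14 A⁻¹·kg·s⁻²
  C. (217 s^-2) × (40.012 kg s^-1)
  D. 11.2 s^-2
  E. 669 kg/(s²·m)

Reference: kg·s⁻².
Each option:
  A. [s⁻²] · [kg] = kg·s⁻²  ← same
  B. kg·s⁻²·A⁻¹
  C. [s⁻²] · [kg·s⁻¹] = kg·s⁻³
  D. s⁻²
  E. kg·m⁻¹·s⁻²
Only A. matches kg·s⁻².

A.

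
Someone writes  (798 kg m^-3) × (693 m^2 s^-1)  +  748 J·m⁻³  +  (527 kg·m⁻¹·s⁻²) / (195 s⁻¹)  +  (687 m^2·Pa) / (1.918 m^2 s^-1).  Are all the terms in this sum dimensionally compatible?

Work out the base dimensions of each:
  (798 kg m^-3) × (693 m^2 s^-1):  [kg·m⁻³] · [m²·s⁻¹] = kg·m⁻¹·s⁻¹
  748 J·m⁻³:  J·m⁻³ = N·m·m⁻³ = kg·m⁻¹·s⁻²
  (527 kg·m⁻¹·s⁻²) / (195 s⁻¹):  [kg·m⁻¹·s⁻²] / [s⁻¹] = kg·m⁻¹·s⁻¹
  (687 m^2·Pa) / (1.918 m^2 s^-1):  [kg·m·s⁻²] / [m²·s⁻¹] = kg·m⁻¹·s⁻¹
The terms do not share a single dimension (kg·m⁻¹·s⁻² vs kg·m⁻¹·s⁻¹).

No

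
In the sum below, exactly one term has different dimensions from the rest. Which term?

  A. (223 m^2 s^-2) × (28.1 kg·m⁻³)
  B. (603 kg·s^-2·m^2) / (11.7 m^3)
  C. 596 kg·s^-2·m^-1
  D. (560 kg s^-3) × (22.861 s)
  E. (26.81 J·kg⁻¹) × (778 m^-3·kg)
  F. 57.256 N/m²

D.

Dimensions:
  A. [m²·s⁻²] · [kg·m⁻³] = kg·m⁻¹·s⁻²
  B. [kg·m²·s⁻²] / [m³] = kg·m⁻¹·s⁻²
  C. kg·m⁻¹·s⁻²
  D. [kg·s⁻³] · [s] = kg·s⁻²
  E. [m²·s⁻²] · [kg·m⁻³] = kg·m⁻¹·s⁻²
  F. N·m⁻² = kg·m·s⁻²·m⁻² = kg·m⁻¹·s⁻²
All reduce to kg·m⁻¹·s⁻² except D., which is kg·s⁻².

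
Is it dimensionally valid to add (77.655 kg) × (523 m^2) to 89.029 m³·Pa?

No

Expand each in SI base units:
  (77.655 kg) × (523 m^2):  [kg] · [m²] = kg·m²
  89.029 m³·Pa:  Pa·m³ = N·m⁻²·m³ = kg·m²·s⁻²
kg·m² ≠ kg·m²·s⁻², so they cannot be added.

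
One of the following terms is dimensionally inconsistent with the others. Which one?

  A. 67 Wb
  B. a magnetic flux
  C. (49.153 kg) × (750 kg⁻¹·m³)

Expand each in SI base units:
  A. Wb = V·s = kg·m²·s⁻²·A⁻¹
  B. [magnetic flux] = kg·m²·s⁻²·A⁻¹
  C. [kg] · [kg⁻¹·m³] = m³
All reduce to kg·m²·s⁻²·A⁻¹ except C., which is m³.

C.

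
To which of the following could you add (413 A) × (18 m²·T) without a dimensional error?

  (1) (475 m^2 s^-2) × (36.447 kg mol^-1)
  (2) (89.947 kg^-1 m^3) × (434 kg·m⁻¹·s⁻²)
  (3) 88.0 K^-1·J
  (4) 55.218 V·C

(4)

Reference: [A] · [kg·m²·s⁻²·A⁻¹] = kg·m²·s⁻².
Each option:
  (1) [m²·s⁻²] · [kg·mol⁻¹] = kg·m²·s⁻²·mol⁻¹
  (2) [kg⁻¹·m³] · [kg·m⁻¹·s⁻²] = m²·s⁻²
  (3) J·K⁻¹ = N·m·K⁻¹ = kg·m²·s⁻²·K⁻¹
  (4) C·V = s·A·J·C⁻¹ = kg·m²·s⁻²  ← same
Only (4) matches kg·m²·s⁻².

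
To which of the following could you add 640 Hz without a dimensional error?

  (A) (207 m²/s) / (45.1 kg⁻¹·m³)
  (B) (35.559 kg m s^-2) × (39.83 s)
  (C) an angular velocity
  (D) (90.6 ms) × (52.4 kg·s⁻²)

(C)

Reference: Hz = s⁻¹.
Each option:
  (A) [m²·s⁻¹] / [kg⁻¹·m³] = kg·m⁻¹·s⁻¹
  (B) [kg·m·s⁻²] · [s] = kg·m·s⁻¹
  (C) [angular velocity] = s⁻¹  ← same
  (D) [s] · [kg·s⁻²] = kg·s⁻¹
Only (C) matches s⁻¹.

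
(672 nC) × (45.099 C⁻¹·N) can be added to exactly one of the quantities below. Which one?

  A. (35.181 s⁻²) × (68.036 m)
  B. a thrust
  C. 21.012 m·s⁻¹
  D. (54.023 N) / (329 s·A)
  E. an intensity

B.

Reference: [s·A] · [kg·m·s⁻³·A⁻¹] = kg·m·s⁻².
Each option:
  A. [s⁻²] · [m] = m·s⁻²
  B. [thrust] = kg·m·s⁻²  ← same
  C. m·s⁻¹
  D. [kg·m·s⁻²] / [s·A] = kg·m·s⁻³·A⁻¹
  E. [intensity] = kg·s⁻³
Only B. matches kg·m·s⁻².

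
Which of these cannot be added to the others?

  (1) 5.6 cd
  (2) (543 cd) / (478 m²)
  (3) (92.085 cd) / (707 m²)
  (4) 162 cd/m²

(1)

Reduce each to base SI dimensions:
  (1) cd
  (2) [cd] / [m²] = m⁻²·cd
  (3) [cd] / [m²] = m⁻²·cd
  (4) cd·m⁻² = m⁻²·cd
All reduce to m⁻²·cd except (1), which is cd.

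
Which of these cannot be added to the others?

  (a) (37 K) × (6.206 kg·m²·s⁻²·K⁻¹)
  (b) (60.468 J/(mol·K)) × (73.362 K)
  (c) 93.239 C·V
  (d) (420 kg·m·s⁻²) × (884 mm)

(b)

Expand each in SI base units:
  (a) [K] · [kg·m²·s⁻²·K⁻¹] = kg·m²·s⁻²
  (b) [kg·m²·s⁻²·K⁻¹·mol⁻¹] · [K] = kg·m²·s⁻²·mol⁻¹
  (c) C·V = s·A·J·C⁻¹ = kg·m²·s⁻²
  (d) [kg·m·s⁻²] · [m] = kg·m²·s⁻²
All reduce to kg·m²·s⁻² except (b), which is kg·m²·s⁻²·mol⁻¹.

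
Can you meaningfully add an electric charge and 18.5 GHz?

No

Work out the base dimensions of each:
  an electric charge:  [electric charge] = s·A
  18.5 GHz:  Hz = s⁻¹
s·A ≠ s⁻¹, so they cannot be added.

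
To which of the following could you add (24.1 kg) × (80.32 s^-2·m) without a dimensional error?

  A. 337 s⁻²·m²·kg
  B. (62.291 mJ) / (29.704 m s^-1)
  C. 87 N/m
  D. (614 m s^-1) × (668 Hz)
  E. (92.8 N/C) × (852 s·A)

Reference: [kg] · [m·s⁻²] = kg·m·s⁻².
Each option:
  A. kg·m²·s⁻²
  B. [kg·m²·s⁻²] / [m·s⁻¹] = kg·m·s⁻¹
  C. N·m⁻¹ = kg·m·s⁻²·m⁻¹ = kg·s⁻²
  D. [m·s⁻¹] · [s⁻¹] = m·s⁻²
  E. [kg·m·s⁻³·A⁻¹] · [s·A] = kg·m·s⁻²  ← same
Only E. matches kg·m·s⁻².

E.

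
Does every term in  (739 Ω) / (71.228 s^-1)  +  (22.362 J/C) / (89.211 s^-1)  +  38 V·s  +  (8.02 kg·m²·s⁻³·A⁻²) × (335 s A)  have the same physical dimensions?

Reduce each to base SI dimensions:
  (739 Ω) / (71.228 s^-1):  [kg·m²·s⁻³·A⁻²] / [s⁻¹] = kg·m²·s⁻²·A⁻²
  (22.362 J/C) / (89.211 s^-1):  [kg·m²·s⁻³·A⁻¹] / [s⁻¹] = kg·m²·s⁻²·A⁻¹
  38 V·s:  V·s = J·C⁻¹·s = kg·m²·s⁻²·A⁻¹
  (8.02 kg·m²·s⁻³·A⁻²) × (335 s A):  [kg·m²·s⁻³·A⁻²] · [s·A] = kg·m²·s⁻²·A⁻¹
The terms do not share a single dimension (kg·m²·s⁻²·A⁻² vs kg·m²·s⁻²·A⁻¹).

No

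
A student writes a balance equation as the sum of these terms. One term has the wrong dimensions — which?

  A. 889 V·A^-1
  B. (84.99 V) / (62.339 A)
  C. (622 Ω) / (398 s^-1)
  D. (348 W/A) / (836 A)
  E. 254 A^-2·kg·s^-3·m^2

Work out the base dimensions of each:
  A. V·A⁻¹ = J·C⁻¹·A⁻¹ = kg·m²·s⁻³·A⁻²
  B. [kg·m²·s⁻³·A⁻¹] / [A] = kg·m²·s⁻³·A⁻²
  C. [kg·m²·s⁻³·A⁻²] / [s⁻¹] = kg·m²·s⁻²·A⁻²
  D. [kg·m²·s⁻³·A⁻¹] / [A] = kg·m²·s⁻³·A⁻²
  E. kg·m²·s⁻³·A⁻²
All reduce to kg·m²·s⁻³·A⁻² except C., which is kg·m²·s⁻²·A⁻².

C.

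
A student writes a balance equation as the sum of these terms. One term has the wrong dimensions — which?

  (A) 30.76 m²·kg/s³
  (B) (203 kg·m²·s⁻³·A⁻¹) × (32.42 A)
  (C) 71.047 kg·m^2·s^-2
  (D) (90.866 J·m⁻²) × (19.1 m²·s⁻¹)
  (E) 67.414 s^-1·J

(C)

Reduce each to base SI dimensions:
  (A) kg·m²·s⁻³
  (B) [kg·m²·s⁻³·A⁻¹] · [A] = kg·m²·s⁻³
  (C) kg·m²·s⁻²
  (D) [kg·s⁻²] · [m²·s⁻¹] = kg·m²·s⁻³
  (E) J·s⁻¹ = N·m·s⁻¹ = kg·m²·s⁻³
All reduce to kg·m²·s⁻³ except (C), which is kg·m²·s⁻².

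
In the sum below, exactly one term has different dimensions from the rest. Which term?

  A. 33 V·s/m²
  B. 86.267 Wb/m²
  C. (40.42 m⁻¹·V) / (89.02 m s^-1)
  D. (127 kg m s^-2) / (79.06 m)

Dimensions:
  A. V·s·m⁻² = J·C⁻¹·s·m⁻² = kg·s⁻²·A⁻¹
  B. Wb·m⁻² = V·s·m⁻² = kg·s⁻²·A⁻¹
  C. [kg·m·s⁻³·A⁻¹] / [m·s⁻¹] = kg·s⁻²·A⁻¹
  D. [kg·m·s⁻²] / [m] = kg·s⁻²
All reduce to kg·s⁻²·A⁻¹ except D., which is kg·s⁻².

D.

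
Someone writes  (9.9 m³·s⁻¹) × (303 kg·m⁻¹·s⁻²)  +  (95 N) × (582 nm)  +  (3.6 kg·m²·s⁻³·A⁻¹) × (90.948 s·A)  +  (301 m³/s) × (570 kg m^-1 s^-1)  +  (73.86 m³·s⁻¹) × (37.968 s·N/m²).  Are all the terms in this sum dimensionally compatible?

Dimensions:
  (9.9 m³·s⁻¹) × (303 kg·m⁻¹·s⁻²):  [m³·s⁻¹] · [kg·m⁻¹·s⁻²] = kg·m²·s⁻³
  (95 N) × (582 nm):  [kg·m·s⁻²] · [m] = kg·m²·s⁻²
  (3.6 kg·m²·s⁻³·A⁻¹) × (90.948 s·A):  [kg·m²·s⁻³·A⁻¹] · [s·A] = kg·m²·s⁻²
  (301 m³/s) × (570 kg m^-1 s^-1):  [m³·s⁻¹] · [kg·m⁻¹·s⁻¹] = kg·m²·s⁻²
  (73.86 m³·s⁻¹) × (37.968 s·N/m²):  [m³·s⁻¹] · [kg·m⁻¹·s⁻¹] = kg·m²·s⁻²
The terms do not share a single dimension (kg·m²·s⁻² vs kg·m²·s⁻³).

No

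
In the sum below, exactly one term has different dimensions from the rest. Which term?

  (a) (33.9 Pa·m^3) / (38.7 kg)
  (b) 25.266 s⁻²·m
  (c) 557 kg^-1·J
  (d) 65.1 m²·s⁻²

Dimensions:
  (a) [kg·m²·s⁻²] / [kg] = m²·s⁻²
  (b) m·s⁻²
  (c) J·kg⁻¹ = N·m·kg⁻¹ = m²·s⁻²
  (d) m²·s⁻²
All reduce to m²·s⁻² except (b), which is m·s⁻².

(b)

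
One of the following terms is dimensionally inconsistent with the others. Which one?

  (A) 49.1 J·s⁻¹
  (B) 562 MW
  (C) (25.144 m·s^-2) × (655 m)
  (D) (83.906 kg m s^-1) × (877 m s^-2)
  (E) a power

Work out the base dimensions of each:
  (A) J·s⁻¹ = N·m·s⁻¹ = kg·m²·s⁻³
  (B) W = J·s⁻¹ = kg·m²·s⁻³
  (C) [m·s⁻²] · [m] = m²·s⁻²
  (D) [kg·m·s⁻¹] · [m·s⁻²] = kg·m²·s⁻³
  (E) [power] = kg·m²·s⁻³
All reduce to kg·m²·s⁻³ except (C), which is m²·s⁻².

(C)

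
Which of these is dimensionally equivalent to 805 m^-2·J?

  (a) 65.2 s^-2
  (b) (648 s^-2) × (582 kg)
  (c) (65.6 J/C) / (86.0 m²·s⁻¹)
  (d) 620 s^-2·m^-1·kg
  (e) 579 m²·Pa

Reference: J·m⁻² = N·m·m⁻² = kg·s⁻².
Each option:
  (a) s⁻²
  (b) [s⁻²] · [kg] = kg·s⁻²  ← same
  (c) [kg·m²·s⁻³·A⁻¹] / [m²·s⁻¹] = kg·s⁻²·A⁻¹
  (d) kg·m⁻¹·s⁻²
  (e) Pa·m² = N·m⁻²·m² = kg·m·s⁻²
Only (b) matches kg·s⁻².

(b)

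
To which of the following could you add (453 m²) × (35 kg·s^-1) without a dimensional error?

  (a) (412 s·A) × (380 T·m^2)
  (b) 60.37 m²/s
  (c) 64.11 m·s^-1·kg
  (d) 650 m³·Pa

Reference: [m²] · [kg·s⁻¹] = kg·m²·s⁻¹.
Each option:
  (a) [s·A] · [kg·m²·s⁻²·A⁻¹] = kg·m²·s⁻¹  ← same
  (b) m²·s⁻¹
  (c) kg·m·s⁻¹
  (d) Pa·m³ = N·m⁻²·m³ = kg·m²·s⁻²
Only (a) matches kg·m²·s⁻¹.

(a)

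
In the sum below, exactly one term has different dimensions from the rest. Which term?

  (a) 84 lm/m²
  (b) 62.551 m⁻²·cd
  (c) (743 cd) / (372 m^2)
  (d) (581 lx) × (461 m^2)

Dimensions:
  (a) lm·m⁻² = cd·m⁻² = m⁻²·cd
  (b) cd·m⁻² = m⁻²·cd
  (c) [cd] / [m²] = m⁻²·cd
  (d) [m⁻²·cd] · [m²] = cd
All reduce to m⁻²·cd except (d), which is cd.

(d)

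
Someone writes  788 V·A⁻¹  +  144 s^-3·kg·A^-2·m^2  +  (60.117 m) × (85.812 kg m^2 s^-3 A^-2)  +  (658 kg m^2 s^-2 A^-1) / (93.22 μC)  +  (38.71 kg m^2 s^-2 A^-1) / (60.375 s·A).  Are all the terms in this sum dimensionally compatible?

No

In SI base units:
  788 V·A⁻¹:  V·A⁻¹ = J·C⁻¹·A⁻¹ = kg·m²·s⁻³·A⁻²
  144 s^-3·kg·A^-2·m^2:  kg·m²·s⁻³·A⁻²
  (60.117 m) × (85.812 kg m^2 s^-3 A^-2):  [m] · [kg·m²·s⁻³·A⁻²] = kg·m³·s⁻³·A⁻²
  (658 kg m^2 s^-2 A^-1) / (93.22 μC):  [kg·m²·s⁻²·A⁻¹] / [s·A] = kg·m²·s⁻³·A⁻²
  (38.71 kg m^2 s^-2 A^-1) / (60.375 s·A):  [kg·m²·s⁻²·A⁻¹] / [s·A] = kg·m²·s⁻³·A⁻²
The terms do not share a single dimension (kg·m²·s⁻³·A⁻² vs kg·m³·s⁻³·A⁻²).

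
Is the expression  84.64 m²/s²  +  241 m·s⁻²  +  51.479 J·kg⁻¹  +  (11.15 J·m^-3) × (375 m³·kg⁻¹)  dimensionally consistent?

No

Reduce each to base SI dimensions:
  84.64 m²/s²:  m²·s⁻²
  241 m·s⁻²:  m·s⁻²
  51.479 J·kg⁻¹:  J·kg⁻¹ = N·m·kg⁻¹ = m²·s⁻²
  (11.15 J·m^-3) × (375 m³·kg⁻¹):  [kg·m⁻¹·s⁻²] · [kg⁻¹·m³] = m²·s⁻²
The terms do not share a single dimension (m²·s⁻² vs m·s⁻²).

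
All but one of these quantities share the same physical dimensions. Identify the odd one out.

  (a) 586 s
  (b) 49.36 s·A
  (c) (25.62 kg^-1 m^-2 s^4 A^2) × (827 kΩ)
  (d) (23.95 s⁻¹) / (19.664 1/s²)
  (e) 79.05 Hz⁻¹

Work out the base dimensions of each:
  (a) s
  (b) A·s = s·A
  (c) [kg⁻¹·m⁻²·s⁴·A²] · [kg·m²·s⁻³·A⁻²] = s
  (d) [s⁻¹] / [s⁻²] = s
  (e) Hz⁻¹ = (s⁻¹)⁻¹ = s
All reduce to s except (b), which is s·A.

(b)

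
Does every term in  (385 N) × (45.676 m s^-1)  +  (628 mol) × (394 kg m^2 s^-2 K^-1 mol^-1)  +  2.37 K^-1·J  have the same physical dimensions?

No

Dimensions:
  (385 N) × (45.676 m s^-1):  [kg·m·s⁻²] · [m·s⁻¹] = kg·m²·s⁻³
  (628 mol) × (394 kg m^2 s^-2 K^-1 mol^-1):  [mol] · [kg·m²·s⁻²·K⁻¹·mol⁻¹] = kg·m²·s⁻²·K⁻¹
  2.37 K^-1·J:  J·K⁻¹ = N·m·K⁻¹ = kg·m²·s⁻²·K⁻¹
The terms do not share a single dimension (kg·m²·s⁻²·K⁻¹ vs kg·m²·s⁻³).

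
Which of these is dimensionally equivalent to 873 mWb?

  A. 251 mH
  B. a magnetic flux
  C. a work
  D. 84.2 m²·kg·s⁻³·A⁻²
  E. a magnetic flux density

Reference: Wb = V·s = kg·m²·s⁻²·A⁻¹.
Each option:
  A. H = V·s·A⁻¹ = kg·m²·s⁻²·A⁻²
  B. [magnetic flux] = kg·m²·s⁻²·A⁻¹  ← same
  C. [work] = kg·m²·s⁻²
  D. kg·m²·s⁻³·A⁻²
  E. [magnetic flux density] = kg·s⁻²·A⁻¹
Only B. matches kg·m²·s⁻²·A⁻¹.

B.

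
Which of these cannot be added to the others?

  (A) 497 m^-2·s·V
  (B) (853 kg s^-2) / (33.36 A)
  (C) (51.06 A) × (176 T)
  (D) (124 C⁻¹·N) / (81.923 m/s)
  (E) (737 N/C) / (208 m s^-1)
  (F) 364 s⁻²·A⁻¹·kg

(C)

In SI base units:
  (A) V·s·m⁻² = J·C⁻¹·s·m⁻² = kg·s⁻²·A⁻¹
  (B) [kg·s⁻²] / [A] = kg·s⁻²·A⁻¹
  (C) [A] · [kg·s⁻²·A⁻¹] = kg·s⁻²
  (D) [kg·m·s⁻³·A⁻¹] / [m·s⁻¹] = kg·s⁻²·A⁻¹
  (E) [kg·m·s⁻³·A⁻¹] / [m·s⁻¹] = kg·s⁻²·A⁻¹
  (F) kg·s⁻²·A⁻¹
All reduce to kg·s⁻²·A⁻¹ except (C), which is kg·s⁻².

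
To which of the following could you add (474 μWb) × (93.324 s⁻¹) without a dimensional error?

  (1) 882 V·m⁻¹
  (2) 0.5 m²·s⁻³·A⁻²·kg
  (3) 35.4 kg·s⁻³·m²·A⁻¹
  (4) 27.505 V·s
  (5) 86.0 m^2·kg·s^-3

Reference: [kg·m²·s⁻²·A⁻¹] · [s⁻¹] = kg·m²·s⁻³·A⁻¹.
Each option:
  (1) V·m⁻¹ = J·C⁻¹·m⁻¹ = kg·m·s⁻³·A⁻¹
  (2) kg·m²·s⁻³·A⁻²
  (3) kg·m²·s⁻³·A⁻¹  ← same
  (4) V·s = J·C⁻¹·s = kg·m²·s⁻²·A⁻¹
  (5) kg·m²·s⁻³
Only (3) matches kg·m²·s⁻³·A⁻¹.

(3)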